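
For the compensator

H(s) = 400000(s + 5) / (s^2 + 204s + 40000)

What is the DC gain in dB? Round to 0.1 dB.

H(0) = 400000·5 / 40000 = 50
20 log₁₀(50) ≈ 33.98 dB

34.0 dB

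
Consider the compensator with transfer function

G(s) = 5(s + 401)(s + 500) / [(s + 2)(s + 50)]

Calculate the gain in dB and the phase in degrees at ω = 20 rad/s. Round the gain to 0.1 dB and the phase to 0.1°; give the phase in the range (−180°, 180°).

At s = jω = j20:
zero (s+401): 401 + j20 → |·| = √(401²+20²) = √161201 ≈ 401.5, ∠ = arctan(20/401) ≈ 2.86°
zero (s+500): 500 + j20 → |·| = √(500²+20²) = √250400 ≈ 500.4, ∠ = arctan(20/500) ≈ 2.29°
pole (s+2): 2 + j20 → |·| = √(2²+20²) = √404 ≈ 20.1, ∠ = arctan(20/2) ≈ 84.29°
pole (s+50): 50 + j20 → |·| = √(50²+20²) = √2900 ≈ 53.852, ∠ = arctan(20/50) ≈ 21.80°
|G| = 5 · 2.0091e+05 / 1082.4 ≈ 928.08
Gain = 20 log₁₀(928.08) ≈ 59.35 dB
∠G = 5.15° − 106.09° = -100.94°

59.4 dB, -100.9°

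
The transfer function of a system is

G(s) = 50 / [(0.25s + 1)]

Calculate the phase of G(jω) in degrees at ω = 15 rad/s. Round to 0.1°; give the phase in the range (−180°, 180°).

-75.1°

At ω = 15 rad/s:
pole (1 + j15·0.25) = 1 + j3.75 → |·| ≈ 3.881, ∠ ≈ 75.07°
∠G = (0°) − (75.07°) = -75.07°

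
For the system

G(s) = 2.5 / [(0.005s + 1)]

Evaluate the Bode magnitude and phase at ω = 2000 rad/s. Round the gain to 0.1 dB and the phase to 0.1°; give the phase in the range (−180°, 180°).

-12.1 dB, -84.3°

At ω = 2000 rad/s:
pole (1 + j2000·0.005) = 1 + j10 → |·| ≈ 10.05, ∠ ≈ 84.29°
|G| = 2.5 · 1 / (10.05) ≈ 0.24876
Gain = 20 log₁₀(0.24876) ≈ -12.08 dB
∠G = (0°) − (84.29°) = -84.29°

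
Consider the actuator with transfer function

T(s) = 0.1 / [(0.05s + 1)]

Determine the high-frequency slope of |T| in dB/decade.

-20 dB/decade

Each pole contributes −20 dB/decade at high frequency; each zero contributes +20 dB/decade.
Net: 0 zero(s) − 1 pole(s) → -20 dB/decade.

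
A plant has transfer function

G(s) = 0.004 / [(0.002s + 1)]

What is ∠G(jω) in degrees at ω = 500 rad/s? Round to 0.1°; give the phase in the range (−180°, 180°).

At ω = 500 rad/s:
pole (1 + j500·0.002) = 1 + j1 → |·| ≈ 1.4142, ∠ ≈ 45.00°
∠G = (0°) − (45.00°) = -45.00°

-45.0°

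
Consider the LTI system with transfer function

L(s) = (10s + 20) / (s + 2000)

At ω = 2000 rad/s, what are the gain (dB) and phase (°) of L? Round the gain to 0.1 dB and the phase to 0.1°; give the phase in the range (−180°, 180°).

17.0 dB, 44.9°

Substitute s = j2000:
Numerator: 10(j2000) + 20 = 20 + j20000
Denominator: (j2000) + 2000 = 2000 + j2000
|N| = √(20² + 20000²) ≈ 20000, ∠N ≈ 89.94°
|D| = √(2000² + 2000²) ≈ 2828.4, ∠D ≈ 45.00°
|L| = 20000 / 2828.4 ≈ 7.0711
Gain = 20 log₁₀(7.0711) ≈ 16.99 dB
∠L = 89.94° − 45.00° = 44.94°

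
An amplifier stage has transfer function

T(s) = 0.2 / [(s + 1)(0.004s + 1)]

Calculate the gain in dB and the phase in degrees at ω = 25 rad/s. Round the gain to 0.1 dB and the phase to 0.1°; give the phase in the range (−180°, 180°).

-42.0 dB, -93.4°

At ω = 25 rad/s:
pole (1 + j25·1) = 1 + j25 → |·| ≈ 25.02, ∠ ≈ 87.71°
pole (1 + j25·0.004) = 1 + j0.1 → |·| ≈ 1.005, ∠ ≈ 5.71°
|T| = 0.2 · 1 / (25.02 · 1.005) ≈ 0.0079538
Gain = 20 log₁₀(0.0079538) ≈ -41.99 dB
∠T = (0°) − (87.71° + 5.71°) = -93.42°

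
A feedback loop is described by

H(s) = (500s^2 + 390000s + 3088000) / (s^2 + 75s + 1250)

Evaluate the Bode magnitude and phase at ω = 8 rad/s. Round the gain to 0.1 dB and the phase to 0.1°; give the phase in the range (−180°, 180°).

70.3 dB, 18.8°

Substitute s = j8:
Numerator: 500(j8)^2 + 390000(j8) + 3088000 = 3056000 + j3120000
Denominator: (j8)^2 + 75(j8) + 1250 = 1186 + j600
|N| = √(3056000² + 3120000²) ≈ 4.3673e+06, ∠N ≈ 45.59°
|D| = √(1186² + 600²) ≈ 1329.1, ∠D ≈ 26.83°
|H| = 4.3673e+06 / 1329.1 ≈ 3285.9
Gain = 20 log₁₀(3285.9) ≈ 70.33 dB
∠H = 45.59° − 26.83° = 18.76°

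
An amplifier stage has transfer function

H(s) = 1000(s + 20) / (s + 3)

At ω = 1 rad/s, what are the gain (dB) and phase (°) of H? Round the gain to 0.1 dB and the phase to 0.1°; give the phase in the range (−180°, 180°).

At s = jω = j1:
zero (s+20): 20 + j1 → |·| = √(20²+1²) = √401 ≈ 20.025, ∠ = arctan(1/20) ≈ 2.86°
pole (s+3): 3 + j1 → |·| = √(3²+1²) = √10 ≈ 3.1623, ∠ = arctan(1/3) ≈ 18.43°
|H| = 1000 · 20.025 / 3.1623 ≈ 6332.4
Gain = 20 log₁₀(6332.4) ≈ 76.03 dB
∠H = 2.86° − 18.43° = -15.57°

76.0 dB, -15.6°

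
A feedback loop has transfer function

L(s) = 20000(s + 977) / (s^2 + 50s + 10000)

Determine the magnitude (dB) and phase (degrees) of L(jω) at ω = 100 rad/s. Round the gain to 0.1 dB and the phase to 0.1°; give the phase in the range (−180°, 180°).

71.9 dB, -84.2°

At s = jω = j100:
zero (s+977): 977 + j100 → |·| = √(977²+100²) = √964529 ≈ 982.1, ∠ = arctan(100/977) ≈ 5.84°
quadratic: (j100)² + 50·j100 + 10000 = 0 + j5000 → |·| ≈ 5000, ∠ ≈ 90.00°
|L| = 20000 · 982.1 / 5000 ≈ 3928.4
Gain = 20 log₁₀(3928.4) ≈ 71.88 dB
∠L = 5.84° − 90.00° = -84.16°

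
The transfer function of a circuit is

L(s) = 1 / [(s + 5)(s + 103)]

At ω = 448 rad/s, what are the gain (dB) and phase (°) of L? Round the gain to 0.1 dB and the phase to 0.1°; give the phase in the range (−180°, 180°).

-106.3 dB, -166.4°

At s = jω = j448:
pole (s+5): 5 + j448 → |·| = √(5²+448²) = √200729 ≈ 448.03, ∠ = arctan(448/5) ≈ 89.36°
pole (s+103): 103 + j448 → |·| = √(103²+448²) = √211313 ≈ 459.69, ∠ = arctan(448/103) ≈ 77.05°
|L| = 1 / 2.0595e+05 ≈ 4.8555e-06
Gain = 20 log₁₀(4.8555e-06) ≈ -106.28 dB
∠L = 0.00° − 166.41° = -166.41°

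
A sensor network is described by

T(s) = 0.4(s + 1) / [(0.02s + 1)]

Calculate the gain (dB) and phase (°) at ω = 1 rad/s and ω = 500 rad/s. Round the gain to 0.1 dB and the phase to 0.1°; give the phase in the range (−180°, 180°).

At ω = 1 rad/s:
zero (1 + j1·1) = 1 + j1 → |·| ≈ 1.4142, ∠ ≈ 45.00°
pole (1 + j1·0.02) = 1 + j0.02 → |·| ≈ 1.0002, ∠ ≈ 1.15°
|T| = 0.4 · 1.4142 / (1.0002) ≈ 0.56557
Gain = 20 log₁₀(0.56557) ≈ -4.95 dB
∠T = (45.00°) − (1.15°) = 43.85°

At ω = 500 rad/s:
zero (1 + j500·1) = 1 + j500 → |·| ≈ 500, ∠ ≈ 89.89°
pole (1 + j500·0.02) = 1 + j10 → |·| ≈ 10.05, ∠ ≈ 84.29°
|T| = 0.4 · 500 / (10.05) ≈ 19.9
Gain = 20 log₁₀(19.9) ≈ 25.98 dB
∠T = (89.89°) − (84.29°) = 5.60°

ω = 1: -5.0 dB, 43.9°; ω = 500: 26.0 dB, 5.6°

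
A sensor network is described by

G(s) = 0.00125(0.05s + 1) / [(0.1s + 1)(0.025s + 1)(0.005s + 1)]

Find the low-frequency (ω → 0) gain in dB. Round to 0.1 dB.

G(0) = 0.00125 · 1 / 1 = 0.00125
20 log₁₀(0.00125) ≈ -58.06 dB

-58.1 dB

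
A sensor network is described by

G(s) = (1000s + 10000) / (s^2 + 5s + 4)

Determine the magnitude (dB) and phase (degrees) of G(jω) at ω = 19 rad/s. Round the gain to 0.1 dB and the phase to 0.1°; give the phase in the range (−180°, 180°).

Substitute s = j19:
Numerator: 1000(j19) + 10000 = 10000 + j19000
Denominator: (j19)^2 + 5(j19) + 4 = -357 + j95
|N| = √(10000² + 19000²) ≈ 21471, ∠N ≈ 62.24°
|D| = √(357² + 95²) ≈ 369.42, ∠D ≈ 165.10°
|G| = 21471 / 369.42 ≈ 58.121
Gain = 20 log₁₀(58.121) ≈ 35.29 dB
∠G = 62.24° − 165.10° = -102.86°

35.3 dB, -102.9°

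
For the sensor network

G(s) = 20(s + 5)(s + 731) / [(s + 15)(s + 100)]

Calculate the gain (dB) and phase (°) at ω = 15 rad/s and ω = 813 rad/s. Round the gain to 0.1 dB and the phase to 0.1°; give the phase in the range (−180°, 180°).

At s = jω = j15:
zero (s+5): 5 + j15 → |·| = √(5²+15²) = √250 ≈ 15.811, ∠ = arctan(15/5) ≈ 71.57°
zero (s+731): 731 + j15 → |·| = √(731²+15²) = √534586 ≈ 731.15, ∠ = arctan(15/731) ≈ 1.18°
pole (s+15): 15 + j15 → |·| = √(15²+15²) = √450 ≈ 21.213, ∠ = arctan(15/15) ≈ 45.00°
pole (s+100): 100 + j15 → |·| = √(100²+15²) = √10225 ≈ 101.12, ∠ = arctan(15/100) ≈ 8.53°
|G| = 20 · 11560 / 2145.1 ≈ 107.78
Gain = 20 log₁₀(107.78) ≈ 40.65 dB
∠G = 72.75° − 53.53° = 19.22°

At s = jω = j813:
zero (s+5): 5 + j813 → |·| = √(5²+813²) = √660994 ≈ 813.02, ∠ = arctan(813/5) ≈ 89.65°
zero (s+731): 731 + j813 → |·| = √(731²+813²) = √1195330 ≈ 1093.3, ∠ = arctan(813/731) ≈ 48.04°
pole (s+15): 15 + j813 → |·| = √(15²+813²) = √661194 ≈ 813.14, ∠ = arctan(813/15) ≈ 88.94°
pole (s+100): 100 + j813 → |·| = √(100²+813²) = √670969 ≈ 819.13, ∠ = arctan(813/100) ≈ 82.99°
|G| = 20 · 8.8887e+05 / 6.6607e+05 ≈ 26.69
Gain = 20 log₁₀(26.69) ≈ 28.53 dB
∠G = 137.69° − 171.93° = -34.24°

ω = 15: 40.7 dB, 19.2°; ω = 813: 28.5 dB, -34.2°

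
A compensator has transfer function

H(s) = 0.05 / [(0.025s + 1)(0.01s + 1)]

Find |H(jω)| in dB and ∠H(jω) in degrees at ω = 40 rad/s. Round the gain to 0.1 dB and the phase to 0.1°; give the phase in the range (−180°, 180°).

At ω = 40 rad/s:
pole (1 + j40·0.025) = 1 + j1 → |·| ≈ 1.4142, ∠ ≈ 45.00°
pole (1 + j40·0.01) = 1 + j0.4 → |·| ≈ 1.077, ∠ ≈ 21.80°
|H| = 0.05 · 1 / (1.4142 · 1.077) ≈ 0.032828
Gain = 20 log₁₀(0.032828) ≈ -29.68 dB
∠H = (0°) − (45.00° + 21.80°) = -66.80°

-29.7 dB, -66.8°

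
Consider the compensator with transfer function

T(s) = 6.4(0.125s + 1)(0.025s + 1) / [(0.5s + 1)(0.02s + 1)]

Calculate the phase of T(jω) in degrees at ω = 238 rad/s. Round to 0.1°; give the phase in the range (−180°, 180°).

At ω = 238 rad/s:
zero (1 + j238·0.125) = 1 + j29.75 → |·| ≈ 29.767, ∠ ≈ 88.07°
zero (1 + j238·0.025) = 1 + j5.95 → |·| ≈ 6.0334, ∠ ≈ 80.46°
pole (1 + j238·0.5) = 1 + j119 → |·| ≈ 119, ∠ ≈ 89.52°
pole (1 + j238·0.02) = 1 + j4.76 → |·| ≈ 4.8639, ∠ ≈ 78.14°
∠T = (88.07° + 80.46°) − (89.52° + 78.14°) = 0.87°

0.9°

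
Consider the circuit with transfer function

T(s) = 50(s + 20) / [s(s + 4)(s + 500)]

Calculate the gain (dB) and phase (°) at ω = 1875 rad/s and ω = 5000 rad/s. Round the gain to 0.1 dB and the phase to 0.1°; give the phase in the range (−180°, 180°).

ω = 1875: -97.2 dB, -165.6°; ω = 5000: -114.0 dB, -174.5°

At s = jω = j1875:
zero (s+20): 20 + j1875 → |·| = √(20²+1875²) = √3516025 ≈ 1875.1, ∠ = arctan(1875/20) ≈ 89.39°
pole (s+4): 4 + j1875 → |·| = √(4²+1875²) = √3515641 ≈ 1875, ∠ = arctan(1875/4) ≈ 89.88°
pole (s+500): 500 + j1875 → |·| = √(500²+1875²) = √3765625 ≈ 1940.5, ∠ = arctan(1875/500) ≈ 75.07°
pole at origin: |s| = 1875, ∠ = 90.00° (in denominator)
|T| = 50 · 1875.1 / 6.8221e+09 ≈ 1.3743e-05
Gain = 20 log₁₀(1.3743e-05) ≈ -97.24 dB
∠T = 89.39° − 254.95° = -165.56°

At s = jω = j5000:
zero (s+20): 20 + j5000 → |·| = √(20²+5000²) = √25000400 ≈ 5000, ∠ = arctan(5000/20) ≈ 89.77°
pole (s+4): 4 + j5000 → |·| = √(4²+5000²) = √25000016 ≈ 5000, ∠ = arctan(5000/4) ≈ 89.95°
pole (s+500): 500 + j5000 → |·| = √(500²+5000²) = √25250000 ≈ 5024.9, ∠ = arctan(5000/500) ≈ 84.29°
pole at origin: |s| = 5000, ∠ = 90.00° (in denominator)
|T| = 50 · 5000 / 1.2562e+11 ≈ 1.9901e-06
Gain = 20 log₁₀(1.9901e-06) ≈ -114.02 dB
∠T = 89.77° − 264.24° = -174.47°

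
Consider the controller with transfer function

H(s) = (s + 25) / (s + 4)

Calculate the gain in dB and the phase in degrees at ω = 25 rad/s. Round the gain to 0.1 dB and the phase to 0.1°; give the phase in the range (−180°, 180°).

Substitute s = j25:
Numerator: (j25) + 25 = 25 + j25
Denominator: (j25) + 4 = 4 + j25
|N| = √(25² + 25²) ≈ 35.355, ∠N ≈ 45.00°
|D| = √(4² + 25²) ≈ 25.318, ∠D ≈ 80.91°
|H| = 35.355 / 25.318 ≈ 1.3964
Gain = 20 log₁₀(1.3964) ≈ 2.90 dB
∠H = 45.00° − 80.91° = -35.91°

2.9 dB, -35.9°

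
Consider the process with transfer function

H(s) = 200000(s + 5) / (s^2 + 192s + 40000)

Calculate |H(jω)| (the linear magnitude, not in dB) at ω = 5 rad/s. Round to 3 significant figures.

35.4

At s = jω = j5:
zero (s+5): 5 + j5 → |·| = √(5²+5²) = √50 ≈ 7.0711, ∠ = arctan(5/5) ≈ 45.00°
quadratic: (j5)² + 192·j5 + 40000 = 39975 + j960 → |·| ≈ 39987, ∠ ≈ 1.38°
|H| = 200000 · 7.0711 / 39987 ≈ 35.367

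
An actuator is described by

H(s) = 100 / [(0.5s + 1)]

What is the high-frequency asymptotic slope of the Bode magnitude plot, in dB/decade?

Each pole contributes −20 dB/decade at high frequency; each zero contributes +20 dB/decade.
Net: 0 zero(s) − 1 pole(s) → -20 dB/decade.

-20 dB/decade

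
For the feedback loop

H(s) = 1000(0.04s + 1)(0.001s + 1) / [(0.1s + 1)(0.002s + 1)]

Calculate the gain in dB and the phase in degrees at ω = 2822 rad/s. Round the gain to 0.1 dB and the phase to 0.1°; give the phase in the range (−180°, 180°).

At ω = 2822 rad/s:
zero (1 + j2822·0.04) = 1 + j112.88 → |·| ≈ 112.88, ∠ ≈ 89.49°
zero (1 + j2822·0.001) = 1 + j2.822 → |·| ≈ 2.9939, ∠ ≈ 70.49°
pole (1 + j2822·0.1) = 1 + j282.2 → |·| ≈ 282.2, ∠ ≈ 89.80°
pole (1 + j2822·0.002) = 1 + j5.644 → |·| ≈ 5.7319, ∠ ≈ 79.95°
|H| = 1000 · 112.88 · 2.9939 / (282.2 · 5.7319) ≈ 208.93
Gain = 20 log₁₀(208.93) ≈ 46.40 dB
∠H = (89.49° + 70.49°) − (89.80° + 79.95°) = -9.77°

46.4 dB, -9.8°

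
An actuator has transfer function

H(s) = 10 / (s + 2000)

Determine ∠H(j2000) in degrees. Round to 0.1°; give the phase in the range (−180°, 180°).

At s = jω = j2000:
pole (s+2000): 2000 + j2000 → |·| = √(2000²+2000²) = √8000000 ≈ 2828.4, ∠ = arctan(2000/2000) ≈ 45.00°
∠H = 0.00° − 45.00° = -45.00°

-45.0°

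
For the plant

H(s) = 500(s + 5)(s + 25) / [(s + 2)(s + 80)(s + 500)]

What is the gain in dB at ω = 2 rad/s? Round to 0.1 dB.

-4.5 dB

At s = jω = j2:
zero (s+5): 5 + j2 → |·| = √(5²+2²) = √29 ≈ 5.3852, ∠ = arctan(2/5) ≈ 21.80°
zero (s+25): 25 + j2 → |·| = √(25²+2²) = √629 ≈ 25.08, ∠ = arctan(2/25) ≈ 4.57°
pole (s+2): 2 + j2 → |·| = √(2²+2²) = √8 ≈ 2.8284, ∠ = arctan(2/2) ≈ 45.00°
pole (s+80): 80 + j2 → |·| = √(80²+2²) = √6404 ≈ 80.025, ∠ = arctan(2/80) ≈ 1.43°
pole (s+500): 500 + j2 → |·| = √(500²+2²) = √250004 ≈ 500, ∠ = arctan(2/500) ≈ 0.23°
|H| = 500 · 135.06 / 1.1317e+05 ≈ 0.59671
Gain = 20 log₁₀(0.59671) ≈ -4.48 dB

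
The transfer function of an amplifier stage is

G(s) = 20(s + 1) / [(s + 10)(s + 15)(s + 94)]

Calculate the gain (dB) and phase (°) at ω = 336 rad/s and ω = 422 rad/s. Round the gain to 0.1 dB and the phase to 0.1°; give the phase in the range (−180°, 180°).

ω = 336: -75.4 dB, -160.3°; ω = 422: -79.2 dB, -164.2°

At s = jω = j336:
zero (s+1): 1 + j336 → |·| = √(1²+336²) = √112897 ≈ 336, ∠ = arctan(336/1) ≈ 89.83°
pole (s+10): 10 + j336 → |·| = √(10²+336²) = √112996 ≈ 336.15, ∠ = arctan(336/10) ≈ 88.30°
pole (s+15): 15 + j336 → |·| = √(15²+336²) = √113121 ≈ 336.33, ∠ = arctan(336/15) ≈ 87.44°
pole (s+94): 94 + j336 → |·| = √(94²+336²) = √121732 ≈ 348.9, ∠ = arctan(336/94) ≈ 74.37°
|G| = 20 · 336 / 3.9446e+07 ≈ 0.00017036
Gain = 20 log₁₀(0.00017036) ≈ -75.37 dB
∠G = 89.83° − 250.11° = -160.28°

At s = jω = j422:
zero (s+1): 1 + j422 → |·| = √(1²+422²) = √178085 ≈ 422, ∠ = arctan(422/1) ≈ 89.86°
pole (s+10): 10 + j422 → |·| = √(10²+422²) = √178184 ≈ 422.12, ∠ = arctan(422/10) ≈ 88.64°
pole (s+15): 15 + j422 → |·| = √(15²+422²) = √178309 ≈ 422.27, ∠ = arctan(422/15) ≈ 87.96°
pole (s+94): 94 + j422 → |·| = √(94²+422²) = √186920 ≈ 432.34, ∠ = arctan(422/94) ≈ 77.44°
|G| = 20 · 422 / 7.7064e+07 ≈ 0.00010952
Gain = 20 log₁₀(0.00010952) ≈ -79.21 dB
∠G = 89.86° − 254.04° = -164.18°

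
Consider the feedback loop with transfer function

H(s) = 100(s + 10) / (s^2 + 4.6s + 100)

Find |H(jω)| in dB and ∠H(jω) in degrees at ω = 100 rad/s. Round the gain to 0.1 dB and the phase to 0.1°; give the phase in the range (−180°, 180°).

0.1 dB, -93.1°

At s = jω = j100:
zero (s+10): 10 + j100 → |·| = √(10²+100²) = √10100 ≈ 100.5, ∠ = arctan(100/10) ≈ 84.29°
quadratic: (j100)² + 4.6·j100 + 100 = -9900 + j460 → |·| ≈ 9910.7, ∠ ≈ 177.34°
|H| = 100 · 100.5 / 9910.7 ≈ 1.0141
Gain = 20 log₁₀(1.0141) ≈ 0.12 dB
∠H = 84.29° − 177.34° = -93.05°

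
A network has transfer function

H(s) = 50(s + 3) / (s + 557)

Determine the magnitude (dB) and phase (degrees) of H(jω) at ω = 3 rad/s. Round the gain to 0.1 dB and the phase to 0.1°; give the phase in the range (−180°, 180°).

At s = jω = j3:
zero (s+3): 3 + j3 → |·| = √(3²+3²) = √18 ≈ 4.2426, ∠ = arctan(3/3) ≈ 45.00°
pole (s+557): 557 + j3 → |·| = √(557²+3²) = √310258 ≈ 557.01, ∠ = arctan(3/557) ≈ 0.31°
|H| = 50 · 4.2426 / 557.01 ≈ 0.38084
Gain = 20 log₁₀(0.38084) ≈ -8.39 dB
∠H = 45.00° − 0.31° = 44.69°

-8.4 dB, 44.7°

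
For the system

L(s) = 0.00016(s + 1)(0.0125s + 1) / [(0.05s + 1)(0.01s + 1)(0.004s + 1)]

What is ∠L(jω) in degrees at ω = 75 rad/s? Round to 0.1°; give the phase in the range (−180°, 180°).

3.8°

At ω = 75 rad/s:
zero (1 + j75·1) = 1 + j75 → |·| ≈ 75.007, ∠ ≈ 89.24°
zero (1 + j75·0.0125) = 1 + j0.9375 → |·| ≈ 1.3707, ∠ ≈ 43.15°
pole (1 + j75·0.05) = 1 + j3.75 → |·| ≈ 3.881, ∠ ≈ 75.07°
pole (1 + j75·0.01) = 1 + j0.75 → |·| ≈ 1.25, ∠ ≈ 36.87°
pole (1 + j75·0.004) = 1 + j0.3 → |·| ≈ 1.044, ∠ ≈ 16.70°
∠L = (89.24° + 43.15°) − (75.07° + 36.87° + 16.70°) = 3.75°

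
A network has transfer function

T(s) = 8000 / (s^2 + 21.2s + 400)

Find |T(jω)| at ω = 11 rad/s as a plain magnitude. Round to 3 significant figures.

At s = jω = j11:
quadratic: (j11)² + 21.2·j11 + 400 = 279 + j233.2 → |·| ≈ 363.63, ∠ ≈ 39.89°
|T| = 8000 / 363.63 ≈ 22

22.0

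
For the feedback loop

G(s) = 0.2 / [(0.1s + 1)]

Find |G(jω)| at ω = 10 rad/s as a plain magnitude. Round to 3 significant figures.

0.141

At ω = 10 rad/s:
pole (1 + j10·0.1) = 1 + j1 → |·| ≈ 1.4142, ∠ ≈ 45.00°
|G| = 0.2 · 1 / (1.4142) ≈ 0.14142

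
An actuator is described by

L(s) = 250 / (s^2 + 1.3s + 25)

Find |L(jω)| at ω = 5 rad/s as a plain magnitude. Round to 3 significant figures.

At s = jω = j5:
quadratic: (j5)² + 1.3·j5 + 25 = 0 + j6.5 → |·| ≈ 6.5, ∠ ≈ 90.00°
|L| = 250 / 6.5 ≈ 38.462

38.5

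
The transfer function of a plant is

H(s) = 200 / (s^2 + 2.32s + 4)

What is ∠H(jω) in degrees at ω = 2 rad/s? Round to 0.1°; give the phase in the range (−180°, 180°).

-90.0°

At s = jω = j2:
quadratic: (j2)² + 2.32·j2 + 4 = 0 + j4.64 → |·| ≈ 4.64, ∠ ≈ 90.00°
∠H = 0.00° − 90.00° = -90.00°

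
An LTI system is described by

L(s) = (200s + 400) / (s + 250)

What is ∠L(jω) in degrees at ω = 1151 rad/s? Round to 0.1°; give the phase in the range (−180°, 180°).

Substitute s = j1151:
Numerator: 200(j1151) + 400 = 400 + j230200
Denominator: (j1151) + 250 = 250 + j1151
|N| = √(400² + 230200²) ≈ 2.302e+05, ∠N ≈ 89.90°
|D| = √(250² + 1151²) ≈ 1177.8, ∠D ≈ 77.75°
∠L = 89.90° − 77.75° = 12.15°

12.2°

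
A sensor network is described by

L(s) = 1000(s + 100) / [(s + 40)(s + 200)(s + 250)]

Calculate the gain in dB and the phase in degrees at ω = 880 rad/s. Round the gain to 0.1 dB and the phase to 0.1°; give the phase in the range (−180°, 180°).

At s = jω = j880:
zero (s+100): 100 + j880 → |·| = √(100²+880²) = √784400 ≈ 885.66, ∠ = arctan(880/100) ≈ 83.52°
pole (s+40): 40 + j880 → |·| = √(40²+880²) = √776000 ≈ 880.91, ∠ = arctan(880/40) ≈ 87.40°
pole (s+200): 200 + j880 → |·| = √(200²+880²) = √814400 ≈ 902.44, ∠ = arctan(880/200) ≈ 77.20°
pole (s+250): 250 + j880 → |·| = √(250²+880²) = √836900 ≈ 914.82, ∠ = arctan(880/250) ≈ 74.14°
|L| = 1000 · 885.66 / 7.2725e+08 ≈ 0.0012178
Gain = 20 log₁₀(0.0012178) ≈ -58.29 dB
∠L = 83.52° − 238.74° = -155.22°

-58.3 dB, -155.2°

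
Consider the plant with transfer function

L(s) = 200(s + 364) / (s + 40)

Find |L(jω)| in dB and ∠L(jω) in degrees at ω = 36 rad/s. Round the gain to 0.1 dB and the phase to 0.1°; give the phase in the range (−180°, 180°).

62.7 dB, -36.3°

At s = jω = j36:
zero (s+364): 364 + j36 → |·| = √(364²+36²) = √133792 ≈ 365.78, ∠ = arctan(36/364) ≈ 5.65°
pole (s+40): 40 + j36 → |·| = √(40²+36²) = √2896 ≈ 53.814, ∠ = arctan(36/40) ≈ 41.99°
|L| = 200 · 365.78 / 53.814 ≈ 1359.4
Gain = 20 log₁₀(1359.4) ≈ 62.67 dB
∠L = 5.65° − 41.99° = -36.34°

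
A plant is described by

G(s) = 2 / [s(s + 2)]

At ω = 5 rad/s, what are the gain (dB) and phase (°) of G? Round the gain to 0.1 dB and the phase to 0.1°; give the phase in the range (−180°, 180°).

At s = jω = j5:
pole (s+2): 2 + j5 → |·| = √(2²+5²) = √29 ≈ 5.3852, ∠ = arctan(5/2) ≈ 68.20°
pole at origin: |s| = 5, ∠ = 90.00° (in denominator)
|G| = 2 / 26.926 ≈ 0.074278
Gain = 20 log₁₀(0.074278) ≈ -22.58 dB
∠G = 0.00° − 158.20° = -158.20°

-22.6 dB, -158.2°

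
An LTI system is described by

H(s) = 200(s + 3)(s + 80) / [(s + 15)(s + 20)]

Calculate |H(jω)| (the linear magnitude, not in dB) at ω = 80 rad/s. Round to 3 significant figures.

270

At s = jω = j80:
zero (s+3): 3 + j80 → |·| = √(3²+80²) = √6409 ≈ 80.056, ∠ = arctan(80/3) ≈ 87.85°
zero (s+80): 80 + j80 → |·| = √(80²+80²) = √12800 ≈ 113.14, ∠ = arctan(80/80) ≈ 45.00°
pole (s+15): 15 + j80 → |·| = √(15²+80²) = √6625 ≈ 81.394, ∠ = arctan(80/15) ≈ 79.38°
pole (s+20): 20 + j80 → |·| = √(20²+80²) = √6800 ≈ 82.462, ∠ = arctan(80/20) ≈ 75.96°
|H| = 200 · 9057.5 / 6711.9 ≈ 269.89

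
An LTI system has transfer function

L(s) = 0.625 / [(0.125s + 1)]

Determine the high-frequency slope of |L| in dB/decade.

-20 dB/decade

Each pole contributes −20 dB/decade at high frequency; each zero contributes +20 dB/decade.
Net: 0 zero(s) − 1 pole(s) → -20 dB/decade.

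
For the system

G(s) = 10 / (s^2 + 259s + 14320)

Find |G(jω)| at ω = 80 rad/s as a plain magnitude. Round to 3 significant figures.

0.000451

Substitute s = j80:
Numerator: 10 = 10 + j0
Denominator: (j80)^2 + 259(j80) + 14320 = 7920 + j20720
|N| = √(10² + 0²) ≈ 10, ∠N ≈ 0.00°
|D| = √(7920² + 20720²) ≈ 22182, ∠D ≈ 69.08°
|G| = 10 / 22182 ≈ 0.00045082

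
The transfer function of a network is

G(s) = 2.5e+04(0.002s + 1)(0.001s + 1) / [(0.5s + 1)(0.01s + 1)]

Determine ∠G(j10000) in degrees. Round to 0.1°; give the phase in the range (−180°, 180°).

At ω = 10000 rad/s:
zero (1 + j10000·0.002) = 1 + j20 → |·| ≈ 20.025, ∠ ≈ 87.14°
zero (1 + j10000·0.001) = 1 + j10 → |·| ≈ 10.05, ∠ ≈ 84.29°
pole (1 + j10000·0.5) = 1 + j5000 → |·| ≈ 5000, ∠ ≈ 89.99°
pole (1 + j10000·0.01) = 1 + j100 → |·| ≈ 100, ∠ ≈ 89.43°
∠G = (87.14° + 84.29°) − (89.99° + 89.43°) = -7.99°

-8.0°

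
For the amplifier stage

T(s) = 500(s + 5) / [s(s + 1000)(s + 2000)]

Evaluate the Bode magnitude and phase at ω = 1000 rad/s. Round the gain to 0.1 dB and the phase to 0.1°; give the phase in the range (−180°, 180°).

At s = jω = j1000:
zero (s+5): 5 + j1000 → |·| = √(5²+1000²) = √1000025 ≈ 1000, ∠ = arctan(1000/5) ≈ 89.71°
pole (s+1000): 1000 + j1000 → |·| = √(1000²+1000²) = √2000000 ≈ 1414.2, ∠ = arctan(1000/1000) ≈ 45.00°
pole (s+2000): 2000 + j1000 → |·| = √(2000²+1000²) = √5000000 ≈ 2236.1, ∠ = arctan(1000/2000) ≈ 26.57°
pole at origin: |s| = 1000, ∠ = 90.00° (in denominator)
|T| = 500 · 1000 / 3.1623e+09 ≈ 0.00015811
Gain = 20 log₁₀(0.00015811) ≈ -76.02 dB
∠T = 89.71° − 161.57° = -71.86°

-76.0 dB, -71.9°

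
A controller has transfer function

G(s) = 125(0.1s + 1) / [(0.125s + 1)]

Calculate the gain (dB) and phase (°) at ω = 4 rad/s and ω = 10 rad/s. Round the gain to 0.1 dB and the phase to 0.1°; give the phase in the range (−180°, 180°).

ω = 4: 41.6 dB, -4.8°; ω = 10: 40.9 dB, -6.3°

At ω = 4 rad/s:
zero (1 + j4·0.1) = 1 + j0.4 → |·| ≈ 1.077, ∠ ≈ 21.80°
pole (1 + j4·0.125) = 1 + j0.5 → |·| ≈ 1.118, ∠ ≈ 26.57°
|G| = 125 · 1.077 / (1.118) ≈ 120.42
Gain = 20 log₁₀(120.42) ≈ 41.61 dB
∠G = (21.80°) − (26.57°) = -4.77°

At ω = 10 rad/s:
zero (1 + j10·0.1) = 1 + j1 → |·| ≈ 1.4142, ∠ ≈ 45.00°
pole (1 + j10·0.125) = 1 + j1.25 → |·| ≈ 1.6008, ∠ ≈ 51.34°
|G| = 125 · 1.4142 / (1.6008) ≈ 110.43
Gain = 20 log₁₀(110.43) ≈ 40.86 dB
∠G = (45.00°) − (51.34°) = -6.34°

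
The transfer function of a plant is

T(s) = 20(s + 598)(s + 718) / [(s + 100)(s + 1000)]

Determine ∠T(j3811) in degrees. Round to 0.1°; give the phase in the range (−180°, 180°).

At s = jω = j3811:
zero (s+598): 598 + j3811 → |·| = √(598²+3811²) = √14881325 ≈ 3857.6, ∠ = arctan(3811/598) ≈ 81.08°
zero (s+718): 718 + j3811 → |·| = √(718²+3811²) = √15039245 ≈ 3878, ∠ = arctan(3811/718) ≈ 79.33°
pole (s+100): 100 + j3811 → |·| = √(100²+3811²) = √14533721 ≈ 3812.3, ∠ = arctan(3811/100) ≈ 88.50°
pole (s+1000): 1000 + j3811 → |·| = √(1000²+3811²) = √15523721 ≈ 3940, ∠ = arctan(3811/1000) ≈ 75.30°
∠T = 160.41° − 163.80° = -3.39°

-3.4°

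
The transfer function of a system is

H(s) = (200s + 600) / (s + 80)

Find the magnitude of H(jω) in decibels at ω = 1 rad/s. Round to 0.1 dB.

Substitute s = j1:
Numerator: 200(j1) + 600 = 600 + j200
Denominator: (j1) + 80 = 80 + j1
|N| = √(600² + 200²) ≈ 632.46, ∠N ≈ 18.43°
|D| = √(80² + 1²) ≈ 80.006, ∠D ≈ 0.72°
|H| = 632.46 / 80.006 ≈ 7.9052
Gain = 20 log₁₀(7.9052) ≈ 17.96 dB

18.0 dB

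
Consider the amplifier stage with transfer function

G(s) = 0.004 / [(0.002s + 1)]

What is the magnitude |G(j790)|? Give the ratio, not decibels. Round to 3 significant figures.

0.00214

At ω = 790 rad/s:
pole (1 + j790·0.002) = 1 + j1.58 → |·| ≈ 1.8699, ∠ ≈ 57.67°
|G| = 0.004 · 1 / (1.8699) ≈ 0.0021392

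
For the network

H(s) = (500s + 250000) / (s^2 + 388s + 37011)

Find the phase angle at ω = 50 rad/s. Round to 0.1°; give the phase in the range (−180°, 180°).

Substitute s = j50:
Numerator: 500(j50) + 250000 = 250000 + j25000
Denominator: (j50)^2 + 388(j50) + 37011 = 34511 + j19400
|N| = √(250000² + 25000²) ≈ 2.5125e+05, ∠N ≈ 5.71°
|D| = √(34511² + 19400²) ≈ 39590, ∠D ≈ 29.34°
∠H = 5.71° − 29.34° = -23.63°

-23.6°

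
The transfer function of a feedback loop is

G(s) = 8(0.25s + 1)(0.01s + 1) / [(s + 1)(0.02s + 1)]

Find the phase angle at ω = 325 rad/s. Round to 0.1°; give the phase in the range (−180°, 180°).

At ω = 325 rad/s:
zero (1 + j325·0.25) = 1 + j81.25 → |·| ≈ 81.256, ∠ ≈ 89.29°
zero (1 + j325·0.01) = 1 + j3.25 → |·| ≈ 3.4004, ∠ ≈ 72.90°
pole (1 + j325·1) = 1 + j325 → |·| ≈ 325, ∠ ≈ 89.82°
pole (1 + j325·0.02) = 1 + j6.5 → |·| ≈ 6.5765, ∠ ≈ 81.25°
∠G = (89.29° + 72.90°) − (89.82° + 81.25°) = -8.88°

-8.9°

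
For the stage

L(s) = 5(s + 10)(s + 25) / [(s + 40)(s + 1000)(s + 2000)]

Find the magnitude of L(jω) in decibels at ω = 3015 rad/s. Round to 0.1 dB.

-57.6 dB

At s = jω = j3015:
zero (s+10): 10 + j3015 → |·| = √(10²+3015²) = √9090325 ≈ 3015, ∠ = arctan(3015/10) ≈ 89.81°
zero (s+25): 25 + j3015 → |·| = √(25²+3015²) = √9090850 ≈ 3015.1, ∠ = arctan(3015/25) ≈ 89.52°
pole (s+40): 40 + j3015 → |·| = √(40²+3015²) = √9091825 ≈ 3015.3, ∠ = arctan(3015/40) ≈ 89.24°
pole (s+1000): 1000 + j3015 → |·| = √(1000²+3015²) = √10090225 ≈ 3176.5, ∠ = arctan(3015/1000) ≈ 71.65°
pole (s+2000): 2000 + j3015 → |·| = √(2000²+3015²) = √13090225 ≈ 3618, ∠ = arctan(3015/2000) ≈ 56.44°
|L| = 5 · 9.0905e+06 / 3.4654e+10 ≈ 0.0013116
Gain = 20 log₁₀(0.0013116) ≈ -57.64 dB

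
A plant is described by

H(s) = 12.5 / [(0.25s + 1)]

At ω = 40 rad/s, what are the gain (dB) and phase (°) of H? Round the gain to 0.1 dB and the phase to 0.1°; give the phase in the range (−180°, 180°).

At ω = 40 rad/s:
pole (1 + j40·0.25) = 1 + j10 → |·| ≈ 10.05, ∠ ≈ 84.29°
|H| = 12.5 · 1 / (10.05) ≈ 1.2438
Gain = 20 log₁₀(1.2438) ≈ 1.90 dB
∠H = (0°) − (84.29°) = -84.29°

1.9 dB, -84.3°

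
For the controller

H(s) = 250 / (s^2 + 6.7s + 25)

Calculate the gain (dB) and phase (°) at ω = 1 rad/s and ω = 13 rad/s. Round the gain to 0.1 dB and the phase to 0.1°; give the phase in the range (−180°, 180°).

ω = 1: 20.0 dB, -15.6°; ω = 13: 3.4 dB, -148.8°

At s = jω = j1:
quadratic: (j1)² + 6.7·j1 + 25 = 24 + j6.7 → |·| ≈ 24.918, ∠ ≈ 15.60°
|H| = 250 / 24.918 ≈ 10.033
Gain = 20 log₁₀(10.033) ≈ 20.03 dB
∠H = 0.00° − 15.60° = -15.60°

At s = jω = j13:
quadratic: (j13)² + 6.7·j13 + 25 = -144 + j87.1 → |·| ≈ 168.29, ∠ ≈ 148.83°
|H| = 250 / 168.29 ≈ 1.4855
Gain = 20 log₁₀(1.4855) ≈ 3.44 dB
∠H = 0.00° − 148.83° = -148.83°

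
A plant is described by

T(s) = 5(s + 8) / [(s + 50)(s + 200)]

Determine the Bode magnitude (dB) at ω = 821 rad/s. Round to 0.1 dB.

At s = jω = j821:
zero (s+8): 8 + j821 → |·| = √(8²+821²) = √674105 ≈ 821.04, ∠ = arctan(821/8) ≈ 89.44°
pole (s+50): 50 + j821 → |·| = √(50²+821²) = √676541 ≈ 822.52, ∠ = arctan(821/50) ≈ 86.51°
pole (s+200): 200 + j821 → |·| = √(200²+821²) = √714041 ≈ 845.01, ∠ = arctan(821/200) ≈ 76.31°
|T| = 5 · 821.04 / 6.9504e+05 ≈ 0.0059064
Gain = 20 log₁₀(0.0059064) ≈ -44.57 dB

-44.6 dB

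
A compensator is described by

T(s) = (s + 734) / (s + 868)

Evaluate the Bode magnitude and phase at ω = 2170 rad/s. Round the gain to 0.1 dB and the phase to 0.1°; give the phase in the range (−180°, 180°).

-0.2 dB, 3.1°

Substitute s = j2170:
Numerator: (j2170) + 734 = 734 + j2170
Denominator: (j2170) + 868 = 868 + j2170
|N| = √(734² + 2170²) ≈ 2290.8, ∠N ≈ 71.31°
|D| = √(868² + 2170²) ≈ 2337.2, ∠D ≈ 68.20°
|T| = 2290.8 / 2337.2 ≈ 0.98015
Gain = 20 log₁₀(0.98015) ≈ -0.17 dB
∠T = 71.31° − 68.20° = 3.11°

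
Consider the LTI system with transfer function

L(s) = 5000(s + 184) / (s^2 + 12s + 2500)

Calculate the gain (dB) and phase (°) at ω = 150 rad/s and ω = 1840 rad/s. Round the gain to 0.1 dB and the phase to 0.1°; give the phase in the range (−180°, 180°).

At s = jω = j150:
zero (s+184): 184 + j150 → |·| = √(184²+150²) = √56356 ≈ 237.39, ∠ = arctan(150/184) ≈ 39.19°
quadratic: (j150)² + 12·j150 + 2500 = -20000 + j1800 → |·| ≈ 20081, ∠ ≈ 174.86°
|L| = 5000 · 237.39 / 20081 ≈ 59.108
Gain = 20 log₁₀(59.108) ≈ 35.43 dB
∠L = 39.19° − 174.86° = -135.67°

At s = jω = j1840:
zero (s+184): 184 + j1840 → |·| = √(184²+1840²) = √3419456 ≈ 1849.2, ∠ = arctan(1840/184) ≈ 84.29°
quadratic: (j1840)² + 12·j1840 + 2500 = -3383100 + j22080 → |·| ≈ 3.3832e+06, ∠ ≈ 179.63°
|L| = 5000 · 1849.2 / 3.3832e+06 ≈ 2.7329
Gain = 20 log₁₀(2.7329) ≈ 8.73 dB
∠L = 84.29° − 179.63° = -95.34°

ω = 150: 35.4 dB, -135.7°; ω = 1840: 8.7 dB, -95.3°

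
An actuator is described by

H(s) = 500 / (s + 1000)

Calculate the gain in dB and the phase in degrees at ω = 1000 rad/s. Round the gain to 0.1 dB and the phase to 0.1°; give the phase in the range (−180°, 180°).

-9.0 dB, -45.0°

Substitute s = j1000:
Numerator: 500 = 500 + j0
Denominator: (j1000) + 1000 = 1000 + j1000
|N| = √(500² + 0²) ≈ 500, ∠N ≈ 0.00°
|D| = √(1000² + 1000²) ≈ 1414.2, ∠D ≈ 45.00°
|H| = 500 / 1414.2 ≈ 0.35356
Gain = 20 log₁₀(0.35356) ≈ -9.03 dB
∠H = 0.00° − 45.00° = -45.00°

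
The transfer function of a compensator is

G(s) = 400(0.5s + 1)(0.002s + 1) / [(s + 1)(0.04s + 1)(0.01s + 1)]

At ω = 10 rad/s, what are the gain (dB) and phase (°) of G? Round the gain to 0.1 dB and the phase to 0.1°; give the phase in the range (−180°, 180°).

At ω = 10 rad/s:
zero (1 + j10·0.5) = 1 + j5 → |·| ≈ 5.099, ∠ ≈ 78.69°
zero (1 + j10·0.002) = 1 + j0.02 → |·| ≈ 1.0002, ∠ ≈ 1.15°
pole (1 + j10·1) = 1 + j10 → |·| ≈ 10.05, ∠ ≈ 84.29°
pole (1 + j10·0.04) = 1 + j0.4 → |·| ≈ 1.077, ∠ ≈ 21.80°
pole (1 + j10·0.01) = 1 + j0.1 → |·| ≈ 1.005, ∠ ≈ 5.71°
|G| = 400 · 5.099 · 1.0002 / (10.05 · 1.077 · 1.005) ≈ 187.54
Gain = 20 log₁₀(187.54) ≈ 45.46 dB
∠G = (78.69° + 1.15°) − (84.29° + 21.80° + 5.71°) = -31.96°

45.5 dB, -32.0°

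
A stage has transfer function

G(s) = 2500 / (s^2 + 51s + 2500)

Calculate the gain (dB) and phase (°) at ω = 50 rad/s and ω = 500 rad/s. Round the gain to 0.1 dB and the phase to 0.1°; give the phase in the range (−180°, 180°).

ω = 50: -0.2 dB, -90.0°; ω = 500: -40.0 dB, -174.1°

At s = jω = j50:
quadratic: (j50)² + 51·j50 + 2500 = 0 + j2550 → |·| ≈ 2550, ∠ ≈ 90.00°
|G| = 2500 / 2550 ≈ 0.98039
Gain = 20 log₁₀(0.98039) ≈ -0.17 dB
∠G = 0.00° − 90.00° = -90.00°

At s = jω = j500:
quadratic: (j500)² + 51·j500 + 2500 = -247500 + j25500 → |·| ≈ 2.4881e+05, ∠ ≈ 174.12°
|G| = 2500 / 2.4881e+05 ≈ 0.010048
Gain = 20 log₁₀(0.010048) ≈ -39.96 dB
∠G = 0.00° − 174.12° = -174.12°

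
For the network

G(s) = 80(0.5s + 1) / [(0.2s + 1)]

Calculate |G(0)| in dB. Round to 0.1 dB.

38.1 dB

G(0) = 80 · 1 / 1 = 80
20 log₁₀(80) ≈ 38.06 dB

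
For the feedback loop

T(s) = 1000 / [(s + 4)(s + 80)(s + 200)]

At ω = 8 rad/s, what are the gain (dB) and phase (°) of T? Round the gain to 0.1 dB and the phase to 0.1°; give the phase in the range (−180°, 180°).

At s = jω = j8:
pole (s+4): 4 + j8 → |·| = √(4²+8²) = √80 ≈ 8.9443, ∠ = arctan(8/4) ≈ 63.43°
pole (s+80): 80 + j8 → |·| = √(80²+8²) = √6464 ≈ 80.399, ∠ = arctan(8/80) ≈ 5.71°
pole (s+200): 200 + j8 → |·| = √(200²+8²) = √40064 ≈ 200.16, ∠ = arctan(8/200) ≈ 2.29°
|T| = 1000 / 1.4394e+05 ≈ 0.0069473
Gain = 20 log₁₀(0.0069473) ≈ -43.16 dB
∠T = 0.00° − 71.43° = -71.43°

-43.2 dB, -71.4°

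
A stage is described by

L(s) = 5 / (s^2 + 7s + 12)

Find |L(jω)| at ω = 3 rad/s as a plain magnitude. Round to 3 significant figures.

Substitute s = j3:
Numerator: 5 = 5 + j0
Denominator: (j3)^2 + 7(j3) + 12 = 3 + j21
|N| = √(5² + 0²) ≈ 5, ∠N ≈ 0.00°
|D| = √(3² + 21²) ≈ 21.213, ∠D ≈ 81.87°
|L| = 5 / 21.213 ≈ 0.2357

0.236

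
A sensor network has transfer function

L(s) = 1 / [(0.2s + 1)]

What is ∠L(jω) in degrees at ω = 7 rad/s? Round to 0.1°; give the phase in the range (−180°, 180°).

At ω = 7 rad/s:
pole (1 + j7·0.2) = 1 + j1.4 → |·| ≈ 1.7205, ∠ ≈ 54.46°
∠L = (0°) − (54.46°) = -54.46°

-54.5°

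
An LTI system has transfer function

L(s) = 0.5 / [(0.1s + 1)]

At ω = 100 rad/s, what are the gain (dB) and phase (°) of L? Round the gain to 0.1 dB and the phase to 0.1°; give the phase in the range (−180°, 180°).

At ω = 100 rad/s:
pole (1 + j100·0.1) = 1 + j10 → |·| ≈ 10.05, ∠ ≈ 84.29°
|L| = 0.5 · 1 / (10.05) ≈ 0.049751
Gain = 20 log₁₀(0.049751) ≈ -26.06 dB
∠L = (0°) − (84.29°) = -84.29°

-26.1 dB, -84.3°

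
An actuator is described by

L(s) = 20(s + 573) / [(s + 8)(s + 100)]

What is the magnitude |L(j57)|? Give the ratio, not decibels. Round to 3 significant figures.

At s = jω = j57:
zero (s+573): 573 + j57 → |·| = √(573²+57²) = √331578 ≈ 575.83, ∠ = arctan(57/573) ≈ 5.68°
pole (s+8): 8 + j57 → |·| = √(8²+57²) = √3313 ≈ 57.559, ∠ = arctan(57/8) ≈ 82.01°
pole (s+100): 100 + j57 → |·| = √(100²+57²) = √13249 ≈ 115.1, ∠ = arctan(57/100) ≈ 29.68°
|L| = 20 · 575.83 / 6625 ≈ 1.7384

1.74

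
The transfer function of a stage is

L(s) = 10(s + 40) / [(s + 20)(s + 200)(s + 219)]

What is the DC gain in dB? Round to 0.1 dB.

L(0) = 10·40 / (20·200·219) ≈ 0.00045662
20 log₁₀(0.00045662) ≈ -66.81 dB

-66.8 dB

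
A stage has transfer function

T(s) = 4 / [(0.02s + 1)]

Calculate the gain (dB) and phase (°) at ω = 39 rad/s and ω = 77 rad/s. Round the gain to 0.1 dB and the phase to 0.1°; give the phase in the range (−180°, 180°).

At ω = 39 rad/s:
pole (1 + j39·0.02) = 1 + j0.78 → |·| ≈ 1.2682, ∠ ≈ 37.95°
|T| = 4 · 1 / (1.2682) ≈ 3.1541
Gain = 20 log₁₀(3.1541) ≈ 9.98 dB
∠T = (0°) − (37.95°) = -37.95°

At ω = 77 rad/s:
pole (1 + j77·0.02) = 1 + j1.54 → |·| ≈ 1.8362, ∠ ≈ 57.00°
|T| = 4 · 1 / (1.8362) ≈ 2.1784
Gain = 20 log₁₀(2.1784) ≈ 6.76 dB
∠T = (0°) − (57.00°) = -57.00°

ω = 39: 10.0 dB, -38.0°; ω = 77: 6.8 dB, -57.0°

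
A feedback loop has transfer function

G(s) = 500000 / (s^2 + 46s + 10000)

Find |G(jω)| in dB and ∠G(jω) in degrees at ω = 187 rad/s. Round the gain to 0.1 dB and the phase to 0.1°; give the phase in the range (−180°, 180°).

At s = jω = j187:
quadratic: (j187)² + 46·j187 + 10000 = -24969 + j8602 → |·| ≈ 26409, ∠ ≈ 160.99°
|G| = 500000 / 26409 ≈ 18.933
Gain = 20 log₁₀(18.933) ≈ 25.54 dB
∠G = 0.00° − 160.99° = -160.99°

25.5 dB, -161.0°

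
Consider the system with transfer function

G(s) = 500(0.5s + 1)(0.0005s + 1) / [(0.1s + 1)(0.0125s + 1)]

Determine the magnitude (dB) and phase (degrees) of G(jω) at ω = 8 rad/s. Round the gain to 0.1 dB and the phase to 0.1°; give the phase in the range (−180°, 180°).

64.1 dB, 31.8°

At ω = 8 rad/s:
zero (1 + j8·0.5) = 1 + j4 → |·| ≈ 4.1231, ∠ ≈ 75.96°
zero (1 + j8·0.0005) = 1 + j0.004 → |·| ≈ 1, ∠ ≈ 0.23°
pole (1 + j8·0.1) = 1 + j0.8 → |·| ≈ 1.2806, ∠ ≈ 38.66°
pole (1 + j8·0.0125) = 1 + j0.1 → |·| ≈ 1.005, ∠ ≈ 5.71°
|G| = 500 · 4.1231 · 1 / (1.2806 · 1.005) ≈ 1601.8
Gain = 20 log₁₀(1601.8) ≈ 64.09 dB
∠G = (75.96° + 0.23°) − (38.66° + 5.71°) = 31.82°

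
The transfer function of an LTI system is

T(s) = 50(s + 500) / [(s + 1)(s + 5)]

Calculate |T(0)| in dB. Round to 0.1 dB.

T(0) = 50·500 / (1·5) = 5000
20 log₁₀(5000) ≈ 73.98 dB

74.0 dB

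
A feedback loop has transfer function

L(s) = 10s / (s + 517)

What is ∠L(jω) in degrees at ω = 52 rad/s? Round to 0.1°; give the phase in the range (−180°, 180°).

84.3°

At s = jω = j52:
zero at origin: s = j52 → |·| = 52, ∠ = 90.00°
pole (s+517): 517 + j52 → |·| = √(517²+52²) = √269993 ≈ 519.61, ∠ = arctan(52/517) ≈ 5.74°
∠L = 90.00° − 5.74° = 84.26°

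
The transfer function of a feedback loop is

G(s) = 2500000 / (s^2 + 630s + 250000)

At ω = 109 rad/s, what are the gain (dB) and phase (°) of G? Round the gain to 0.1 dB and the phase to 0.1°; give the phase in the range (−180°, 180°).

At s = jω = j109:
quadratic: (j109)² + 630·j109 + 250000 = 238119 + j68670 → |·| ≈ 2.4782e+05, ∠ ≈ 16.09°
|G| = 2500000 / 2.4782e+05 ≈ 10.088
Gain = 20 log₁₀(10.088) ≈ 20.08 dB
∠G = 0.00° − 16.09° = -16.09°

20.1 dB, -16.1°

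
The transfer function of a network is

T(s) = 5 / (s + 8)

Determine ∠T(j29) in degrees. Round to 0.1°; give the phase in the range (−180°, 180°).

-74.6°

Substitute s = j29:
Numerator: 5 = 5 + j0
Denominator: (j29) + 8 = 8 + j29
|N| = √(5² + 0²) ≈ 5, ∠N ≈ 0.00°
|D| = √(8² + 29²) ≈ 30.083, ∠D ≈ 74.58°
∠T = 0.00° − 74.58° = -74.58°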